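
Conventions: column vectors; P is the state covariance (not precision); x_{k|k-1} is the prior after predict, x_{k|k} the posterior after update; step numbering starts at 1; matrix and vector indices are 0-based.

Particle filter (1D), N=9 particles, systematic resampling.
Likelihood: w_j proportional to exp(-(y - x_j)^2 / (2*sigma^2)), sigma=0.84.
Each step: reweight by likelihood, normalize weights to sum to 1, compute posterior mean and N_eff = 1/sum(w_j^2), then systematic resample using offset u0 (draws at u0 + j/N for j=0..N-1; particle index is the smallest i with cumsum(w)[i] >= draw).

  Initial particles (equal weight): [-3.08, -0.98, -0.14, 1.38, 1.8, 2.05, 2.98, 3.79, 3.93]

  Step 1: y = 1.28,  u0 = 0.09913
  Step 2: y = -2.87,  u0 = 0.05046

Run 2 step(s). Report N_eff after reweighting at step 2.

N_eff = 4.3286

step 1: w=[0.0000, 0.0093, 0.0829, 0.3437, 0.2858, 0.2274, 0.0446, 0.0040, 0.0024]  mean=1.5916  Neff=3.8398  idx=[3, 3, 3, 3, 4, 4, 5, 5, 6]
step 2: w=[0.2400, 0.2400, 0.2400, 0.2400, 0.0169, 0.0169, 0.0031, 0.0031, 0.0000]  mean=1.3983  Neff=4.3286  idx=[0, 0, 1, 1, 2, 2, 2, 3, 3]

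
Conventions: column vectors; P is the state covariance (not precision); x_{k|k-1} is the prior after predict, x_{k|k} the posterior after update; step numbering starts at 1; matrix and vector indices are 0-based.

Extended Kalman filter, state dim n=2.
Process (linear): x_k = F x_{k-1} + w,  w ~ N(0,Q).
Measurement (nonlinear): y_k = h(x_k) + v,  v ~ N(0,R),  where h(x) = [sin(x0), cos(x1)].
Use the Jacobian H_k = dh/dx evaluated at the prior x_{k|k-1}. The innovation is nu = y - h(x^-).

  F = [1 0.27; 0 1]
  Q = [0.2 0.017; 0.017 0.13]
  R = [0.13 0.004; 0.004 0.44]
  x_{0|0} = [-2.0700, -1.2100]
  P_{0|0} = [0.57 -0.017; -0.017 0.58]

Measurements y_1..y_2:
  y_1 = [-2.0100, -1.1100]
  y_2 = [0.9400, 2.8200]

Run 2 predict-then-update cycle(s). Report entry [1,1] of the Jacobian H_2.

H_jac[1,1] = 0.9127

step 1: x^-=[-2.3967, -1.2100]  P^-=[0.8031 0.1566; 0.1566 0.7100]  H_jac=[-0.7352 0.0000; 0.0000 0.9356]  S=[0.5640 -0.1037; -0.1037 1.0615]  K=[-1.0400 0.0364; -0.0907 0.6169]  nu=[-1.3321, -1.4630]  x^+=[-1.0645, -1.9918]  P^+=[0.1837 0.0127; 0.0127 0.2897]
step 2: x^-=[-1.6023, -1.9918]  P^-=[0.4117 0.1079; 0.1079 0.4197]  H_jac=[-0.0315 0.0000; 0.0000 0.9127]  S=[0.1304 0.0009; 0.0009 0.7896]  K=[-0.1003 0.1248; -0.0294 0.4852]  nu=[1.9395, 3.2287]  x^+=[-1.3938, -0.4823]  P^+=[0.3981 0.0597; 0.0597 0.2338]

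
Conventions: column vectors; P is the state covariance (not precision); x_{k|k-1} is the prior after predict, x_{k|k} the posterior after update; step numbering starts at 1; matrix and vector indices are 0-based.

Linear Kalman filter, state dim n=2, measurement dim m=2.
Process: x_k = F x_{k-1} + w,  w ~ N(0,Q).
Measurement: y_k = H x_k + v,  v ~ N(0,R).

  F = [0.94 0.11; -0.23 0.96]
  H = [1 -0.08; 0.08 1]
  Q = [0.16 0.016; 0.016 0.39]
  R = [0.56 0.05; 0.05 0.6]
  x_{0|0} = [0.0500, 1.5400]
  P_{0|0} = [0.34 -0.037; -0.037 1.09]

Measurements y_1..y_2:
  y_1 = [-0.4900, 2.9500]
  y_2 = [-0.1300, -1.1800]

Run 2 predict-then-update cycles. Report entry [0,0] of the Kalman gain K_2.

K[0,0] = 0.4098

step 1: x^-=[0.2164, 1.4669]  P^-=[0.4660 0.0251; 0.0251 1.4289]  S=[1.0311 -0.0021; -0.0021 2.0359]  K=[0.4500 0.0311; -0.0851 0.7027]  nu=[-0.5890, 1.4658]  x^+=[-0.0031, 2.5471]  P^+=[0.2552 0.0208; 0.0208 0.4157]
step 2: x^-=[0.2773, 2.4459]  P^-=[0.3948 0.0229; 0.0229 0.7775]  S=[0.9562 0.0422; 0.0422 1.3837]  K=[0.4098 0.0269; -0.0660 0.5652]  nu=[-0.2116, -3.6481]  x^+=[0.0924, 0.3979]  P^+=[0.2323 0.0181; 0.0181 0.3344]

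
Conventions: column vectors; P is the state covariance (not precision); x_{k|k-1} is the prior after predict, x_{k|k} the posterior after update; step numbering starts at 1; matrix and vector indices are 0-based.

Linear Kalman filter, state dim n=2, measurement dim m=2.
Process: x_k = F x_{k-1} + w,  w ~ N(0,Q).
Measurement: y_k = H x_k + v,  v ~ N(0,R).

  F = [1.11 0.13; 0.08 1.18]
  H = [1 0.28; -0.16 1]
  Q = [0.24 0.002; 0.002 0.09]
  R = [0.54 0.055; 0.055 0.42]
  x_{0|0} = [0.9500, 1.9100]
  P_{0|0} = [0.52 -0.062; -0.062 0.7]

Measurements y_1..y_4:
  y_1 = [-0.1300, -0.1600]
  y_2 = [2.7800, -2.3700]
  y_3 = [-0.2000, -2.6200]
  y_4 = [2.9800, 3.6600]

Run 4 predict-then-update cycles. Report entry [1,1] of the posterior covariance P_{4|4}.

P_post[1,1] = 0.1973

step 1: x^-=[1.3028, 2.3298]  P^-=[0.8746 0.0737; 0.0737 1.0563]  S=[1.5387 0.2812; 0.2812 1.4751]  K=[0.6113 -0.1615; 0.1147 0.6862]  nu=[-2.0851, -2.2814]  x^+=[0.3964, 0.5251]  P^+=[0.3166 0.0165; 0.0165 0.2972]
step 2: x^-=[0.5083, 0.6514]  P^-=[0.6399 0.0974; 0.0974 0.5089]  S=[1.2744 0.1882; 0.1882 0.9141]  K=[0.5408 -0.1167; 0.1120 0.5166]  nu=[2.0893, -2.9400]  x^+=[1.9813, -0.6335]  P^+=[0.2785 0.0253; 0.0253 0.2272]
step 3: x^-=[2.1169, -0.5890]  P^-=[0.5943 0.0950; 0.0950 0.4129]  S=[1.2198 0.1662; 0.1662 0.8177]  K=[0.5235 -0.1066; 0.1094 0.4641]  nu=[-2.1520, -1.6923]  x^+=[1.1707, -1.6098]  P^+=[0.2692 0.0271; 0.0271 0.2053]
step 4: x^-=[1.0902, -1.8059]  P^-=[0.5830 0.0932; 0.0932 0.3827]  S=[1.2052 0.1579; 0.1579 0.7878]  K=[0.5190 -0.1041; 0.1079 0.4452]  nu=[2.3955, 5.6403]  x^+=[1.7461, 0.9637]  P^+=[0.2669 0.0275; 0.0275 0.1973]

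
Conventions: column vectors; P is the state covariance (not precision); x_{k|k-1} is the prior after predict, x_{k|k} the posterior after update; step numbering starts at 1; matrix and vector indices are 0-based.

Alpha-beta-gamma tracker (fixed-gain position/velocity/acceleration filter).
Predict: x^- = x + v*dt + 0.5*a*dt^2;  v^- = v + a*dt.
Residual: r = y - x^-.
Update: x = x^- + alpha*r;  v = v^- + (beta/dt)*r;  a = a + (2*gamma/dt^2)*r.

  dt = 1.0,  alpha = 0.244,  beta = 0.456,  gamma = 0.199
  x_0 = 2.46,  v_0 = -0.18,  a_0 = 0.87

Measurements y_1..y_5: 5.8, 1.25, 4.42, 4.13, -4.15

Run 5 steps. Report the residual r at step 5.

step 1: x_pred=2.7150  r=3.0850  x^+=3.4677  v^+=2.0968  a^+=2.0978
step 2: x_pred=6.6134  r=-5.3634  x^+=5.3047  v^+=1.7489  a^+=-0.0368
step 3: x_pred=7.0352  r=-2.6152  x^+=6.3971  v^+=0.5195  a^+=-1.0777
step 4: x_pred=6.3778  r=-2.2478  x^+=5.8293  v^+=-1.5831  a^+=-1.9723
step 5: x_pred=3.2601  r=-7.4101  x^+=1.4520  v^+=-6.9344  a^+=-4.9215

resid = -7.4101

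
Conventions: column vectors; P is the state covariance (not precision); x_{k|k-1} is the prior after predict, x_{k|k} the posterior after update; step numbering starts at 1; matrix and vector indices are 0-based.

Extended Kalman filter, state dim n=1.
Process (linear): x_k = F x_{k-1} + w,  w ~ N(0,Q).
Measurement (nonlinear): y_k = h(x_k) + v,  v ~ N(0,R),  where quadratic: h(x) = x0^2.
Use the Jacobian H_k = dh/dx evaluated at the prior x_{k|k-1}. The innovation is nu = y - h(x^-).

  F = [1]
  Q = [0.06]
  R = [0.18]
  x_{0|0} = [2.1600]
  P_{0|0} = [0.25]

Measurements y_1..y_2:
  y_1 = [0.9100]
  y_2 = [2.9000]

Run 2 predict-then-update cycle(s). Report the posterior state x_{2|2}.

x_post = [1.6390]

step 1: x^-=[2.1600]  P^-=[0.3100]  H_jac=[4.3200]  S=[5.9653]  K=[0.2245]  nu=[-3.7556]  x^+=[1.3169]  P^+=[0.0094]
step 2: x^-=[1.3169]  P^-=[0.0694]  H_jac=[2.6338]  S=[0.6611]  K=[0.2763]  nu=[1.1658]  x^+=[1.6390]  P^+=[0.0189]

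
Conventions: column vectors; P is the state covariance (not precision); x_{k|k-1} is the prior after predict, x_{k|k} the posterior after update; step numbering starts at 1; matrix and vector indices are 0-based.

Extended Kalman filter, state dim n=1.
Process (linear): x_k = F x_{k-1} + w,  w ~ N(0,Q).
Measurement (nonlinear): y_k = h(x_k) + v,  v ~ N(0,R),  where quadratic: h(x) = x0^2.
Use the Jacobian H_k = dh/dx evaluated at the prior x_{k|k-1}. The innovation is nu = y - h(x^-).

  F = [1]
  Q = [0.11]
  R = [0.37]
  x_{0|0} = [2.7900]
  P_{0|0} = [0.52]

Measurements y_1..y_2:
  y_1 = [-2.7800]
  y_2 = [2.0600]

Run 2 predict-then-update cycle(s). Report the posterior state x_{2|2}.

step 1: x^-=[2.7900]  P^-=[0.6300]  H_jac=[5.5800]  S=[19.9859]  K=[0.1759]  nu=[-10.5641]  x^+=[0.9318]  P^+=[0.0117]
step 2: x^-=[0.9318]  P^-=[0.1217]  H_jac=[1.8637]  S=[0.7926]  K=[0.2861]  nu=[1.1917]  x^+=[1.2728]  P^+=[0.0568]

x_post = [1.2728]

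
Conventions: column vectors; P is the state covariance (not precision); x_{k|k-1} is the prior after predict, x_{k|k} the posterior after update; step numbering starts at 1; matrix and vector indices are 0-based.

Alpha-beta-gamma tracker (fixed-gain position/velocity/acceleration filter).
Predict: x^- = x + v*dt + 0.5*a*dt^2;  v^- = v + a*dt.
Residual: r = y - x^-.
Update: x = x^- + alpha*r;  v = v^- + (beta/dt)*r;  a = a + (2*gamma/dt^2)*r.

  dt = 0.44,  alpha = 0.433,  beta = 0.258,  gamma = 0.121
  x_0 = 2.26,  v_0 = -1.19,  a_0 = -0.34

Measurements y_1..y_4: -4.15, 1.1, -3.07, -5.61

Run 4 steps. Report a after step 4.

step 1: x_pred=1.7035  r=-5.8535  x^+=-0.8311  v^+=-4.7719  a^+=-7.6569
step 2: x_pred=-3.6719  r=4.7719  x^+=-1.6057  v^+=-5.3428  a^+=-1.6920
step 3: x_pred=-4.1203  r=1.0503  x^+=-3.6655  v^+=-5.4715  a^+=-0.3791
step 4: x_pred=-6.1097  r=0.4997  x^+=-5.8933  v^+=-5.3453  a^+=0.2454

a_post = 0.2454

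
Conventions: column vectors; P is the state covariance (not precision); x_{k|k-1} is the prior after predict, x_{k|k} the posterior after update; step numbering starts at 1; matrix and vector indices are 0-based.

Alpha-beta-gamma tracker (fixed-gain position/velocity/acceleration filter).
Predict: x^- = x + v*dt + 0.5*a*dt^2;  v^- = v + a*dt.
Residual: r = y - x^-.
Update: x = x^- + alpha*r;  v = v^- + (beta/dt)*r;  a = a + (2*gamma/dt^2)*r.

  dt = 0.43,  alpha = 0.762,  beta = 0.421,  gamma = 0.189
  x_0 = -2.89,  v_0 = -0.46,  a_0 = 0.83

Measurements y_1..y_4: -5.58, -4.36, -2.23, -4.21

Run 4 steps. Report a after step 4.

step 1: x_pred=-3.0111  r=-2.5689  x^+=-4.9686  v^+=-2.6183  a^+=-4.4218
step 2: x_pred=-6.5032  r=2.1432  x^+=-4.8701  v^+=-2.4213  a^+=-0.0403
step 3: x_pred=-5.9150  r=3.6850  x^+=-3.1070  v^+=1.1693  a^+=7.4931
step 4: x_pred=-1.9115  r=-2.2985  x^+=-3.6630  v^+=2.1409  a^+=2.7941

a_post = 2.7941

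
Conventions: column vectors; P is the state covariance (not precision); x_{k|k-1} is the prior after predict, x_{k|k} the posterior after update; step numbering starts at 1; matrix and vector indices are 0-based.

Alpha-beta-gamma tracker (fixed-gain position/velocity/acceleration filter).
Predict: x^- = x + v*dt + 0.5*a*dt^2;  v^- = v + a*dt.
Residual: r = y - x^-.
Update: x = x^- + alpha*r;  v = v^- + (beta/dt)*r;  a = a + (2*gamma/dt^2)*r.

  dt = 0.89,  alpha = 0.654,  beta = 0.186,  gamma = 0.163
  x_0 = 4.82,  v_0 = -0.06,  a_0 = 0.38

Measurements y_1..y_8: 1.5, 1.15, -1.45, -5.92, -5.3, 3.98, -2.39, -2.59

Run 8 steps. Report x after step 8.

step 1: x_pred=4.9171  r=-3.4171  x^+=2.6823  v^+=-0.4359  a^+=-1.0264
step 2: x_pred=1.8878  r=-0.7378  x^+=1.4053  v^+=-1.5036  a^+=-1.3300
step 3: x_pred=-0.4597  r=-0.9903  x^+=-1.1073  v^+=-2.8943  a^+=-1.7376
step 4: x_pred=-4.3714  r=-1.5486  x^+=-5.3842  v^+=-4.7644  a^+=-2.3749
step 5: x_pred=-10.5651  r=5.2651  x^+=-7.1217  v^+=-5.7777  a^+=-0.2080
step 6: x_pred=-12.3463  r=16.3263  x^+=-1.6689  v^+=-2.5509  a^+=6.5113
step 7: x_pred=-1.3604  r=-1.0296  x^+=-2.0337  v^+=3.0290  a^+=6.0876
step 8: x_pred=3.0730  r=-5.6630  x^+=-0.6306  v^+=7.2634  a^+=3.7568

x_post = -0.6306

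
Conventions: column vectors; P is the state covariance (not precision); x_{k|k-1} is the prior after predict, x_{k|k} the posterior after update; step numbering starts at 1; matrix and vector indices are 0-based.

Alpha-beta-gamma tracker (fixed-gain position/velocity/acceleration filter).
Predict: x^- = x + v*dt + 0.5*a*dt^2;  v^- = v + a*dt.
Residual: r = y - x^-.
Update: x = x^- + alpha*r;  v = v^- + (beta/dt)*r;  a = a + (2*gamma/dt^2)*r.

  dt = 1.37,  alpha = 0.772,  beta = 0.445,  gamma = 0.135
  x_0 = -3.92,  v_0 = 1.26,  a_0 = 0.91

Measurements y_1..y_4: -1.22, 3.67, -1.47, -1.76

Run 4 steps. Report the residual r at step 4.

step 1: x_pred=-1.3398  r=0.1198  x^+=-1.2473  v^+=2.5456  a^+=0.9272
step 2: x_pred=3.1103  r=0.5597  x^+=3.5424  v^+=3.9977  a^+=1.0077
step 3: x_pred=9.9650  r=-11.4350  x^+=1.1372  v^+=1.6640  a^+=-0.6372
step 4: x_pred=2.8189  r=-4.5789  x^+=-0.7160  v^+=-0.6963  a^+=-1.2959

resid = -4.5789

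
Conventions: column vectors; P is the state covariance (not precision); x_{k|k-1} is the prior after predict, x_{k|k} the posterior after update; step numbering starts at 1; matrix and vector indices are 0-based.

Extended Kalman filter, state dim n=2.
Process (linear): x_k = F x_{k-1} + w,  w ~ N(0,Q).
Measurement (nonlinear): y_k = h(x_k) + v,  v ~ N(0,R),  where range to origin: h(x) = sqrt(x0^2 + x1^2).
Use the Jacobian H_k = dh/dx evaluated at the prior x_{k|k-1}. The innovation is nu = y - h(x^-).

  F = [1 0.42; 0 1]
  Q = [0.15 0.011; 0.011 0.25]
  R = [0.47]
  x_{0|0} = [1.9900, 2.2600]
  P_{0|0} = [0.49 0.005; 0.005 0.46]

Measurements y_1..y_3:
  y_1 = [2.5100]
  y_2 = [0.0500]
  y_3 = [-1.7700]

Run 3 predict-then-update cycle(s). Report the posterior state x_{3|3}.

x_post = [0.0054, -0.7005]

step 1: x^-=[2.9392, 2.2600]  P^-=[0.7253 0.2092; 0.2092 0.7100]  H_jac=[0.7927 0.6096]  S=[1.3918]  K=[0.5048; 0.4301]  nu=[-1.1976]  x^+=[2.3347, 1.7449]  P^+=[0.3707 -0.0930; -0.0930 0.4525]
step 2: x^-=[3.0675, 1.7449]  P^-=[0.5225 0.1081; 0.1081 0.7025]  H_jac=[0.8692 0.4944]  S=[1.1294]  K=[0.4494; 0.3908]  nu=[-3.4791]  x^+=[1.5039, 0.3854]  P^+=[0.2943 -0.0902; -0.0902 0.5301]
step 3: x^-=[1.6658, 0.3854]  P^-=[0.4621 0.1434; 0.1434 0.7801]  H_jac=[0.9743 0.2254]  S=[1.0112]  K=[0.4771; 0.3121]  nu=[-3.4798]  x^+=[0.0054, -0.7005]  P^+=[0.2318 -0.0072; -0.0072 0.6816]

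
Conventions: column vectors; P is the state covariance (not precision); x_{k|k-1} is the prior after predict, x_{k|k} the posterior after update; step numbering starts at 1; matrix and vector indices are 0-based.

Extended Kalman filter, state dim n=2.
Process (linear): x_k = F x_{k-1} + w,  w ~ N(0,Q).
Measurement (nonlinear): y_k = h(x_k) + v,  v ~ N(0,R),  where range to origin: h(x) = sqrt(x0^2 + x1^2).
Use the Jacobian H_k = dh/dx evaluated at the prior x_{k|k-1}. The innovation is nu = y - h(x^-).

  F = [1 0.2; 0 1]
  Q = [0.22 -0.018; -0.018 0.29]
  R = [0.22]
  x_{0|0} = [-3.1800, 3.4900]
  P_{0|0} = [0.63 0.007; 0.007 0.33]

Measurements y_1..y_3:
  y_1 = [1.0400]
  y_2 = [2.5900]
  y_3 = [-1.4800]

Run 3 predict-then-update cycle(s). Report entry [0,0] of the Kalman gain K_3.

K[0,0] = 0.4934

step 1: x^-=[-2.4820, 3.4900]  P^-=[0.8660 0.0550; 0.0550 0.6200]  H_jac=[-0.5796 0.8149]  S=[0.8707]  K=[-0.5250; 0.5437]  nu=[-3.2426]  x^+=[-0.7798, 1.7270]  P^+=[0.6260 0.3035; 0.3035 0.3626]
step 2: x^-=[-0.4343, 1.7270]  P^-=[0.9820 0.3580; 0.3580 0.6526]  H_jac=[-0.2439 0.9698]  S=[0.7228]  K=[0.1490; 0.7548]  nu=[0.8092]  x^+=[-0.3138, 2.3378]  P^+=[0.9659 0.2767; 0.2767 0.2408]
step 3: x^-=[0.1538, 2.3378]  P^-=[1.3062 0.3069; 0.3069 0.5308]  H_jac=[0.0656 0.9978]  S=[0.7944]  K=[0.4934; 0.6922]  nu=[-3.8228]  x^+=[-1.7326, -0.3082]  P^+=[1.1128 0.0356; 0.0356 0.1503]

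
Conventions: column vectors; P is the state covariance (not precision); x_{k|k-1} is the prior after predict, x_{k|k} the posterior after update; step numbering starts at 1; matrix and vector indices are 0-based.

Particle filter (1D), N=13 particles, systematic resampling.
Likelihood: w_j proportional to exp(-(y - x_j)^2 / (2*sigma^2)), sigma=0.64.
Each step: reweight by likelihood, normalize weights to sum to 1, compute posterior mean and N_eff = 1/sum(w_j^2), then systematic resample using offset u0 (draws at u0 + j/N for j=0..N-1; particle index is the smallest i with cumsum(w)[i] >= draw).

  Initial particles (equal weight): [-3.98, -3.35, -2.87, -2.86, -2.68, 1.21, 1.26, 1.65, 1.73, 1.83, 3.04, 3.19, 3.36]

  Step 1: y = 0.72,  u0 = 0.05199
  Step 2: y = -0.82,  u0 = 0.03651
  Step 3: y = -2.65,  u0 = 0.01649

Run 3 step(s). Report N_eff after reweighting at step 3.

step 1: w=[0.0000, 0.0000, 0.0000, 0.0000, 0.0000, 0.3234, 0.3037, 0.1508, 0.1248, 0.0963, 0.0006, 0.0003, 0.0001]  mean=1.4180  Neff=4.0914  idx=[5, 5, 5, 5, 6, 6, 6, 6, 7, 7, 8, 8, 9]
step 2: w=[0.1346, 0.1346, 0.1346, 0.1346, 0.1047, 0.1047, 0.1047, 0.1047, 0.0120, 0.0120, 0.0074, 0.0074, 0.0039]  mean=1.2516  Neff=8.5639  idx=[0, 0, 1, 1, 2, 3, 3, 4, 5, 5, 6, 7, 8]
step 3: w=[0.0988, 0.0988, 0.0988, 0.0988, 0.0988, 0.0988, 0.0988, 0.0615, 0.0615, 0.0615, 0.0615, 0.0615, 0.0012]  mean=1.2259  Neff=11.4695  idx=[0, 0, 1, 2, 3, 4, 4, 5, 6, 7, 8, 9, 11]

N_eff = 11.4695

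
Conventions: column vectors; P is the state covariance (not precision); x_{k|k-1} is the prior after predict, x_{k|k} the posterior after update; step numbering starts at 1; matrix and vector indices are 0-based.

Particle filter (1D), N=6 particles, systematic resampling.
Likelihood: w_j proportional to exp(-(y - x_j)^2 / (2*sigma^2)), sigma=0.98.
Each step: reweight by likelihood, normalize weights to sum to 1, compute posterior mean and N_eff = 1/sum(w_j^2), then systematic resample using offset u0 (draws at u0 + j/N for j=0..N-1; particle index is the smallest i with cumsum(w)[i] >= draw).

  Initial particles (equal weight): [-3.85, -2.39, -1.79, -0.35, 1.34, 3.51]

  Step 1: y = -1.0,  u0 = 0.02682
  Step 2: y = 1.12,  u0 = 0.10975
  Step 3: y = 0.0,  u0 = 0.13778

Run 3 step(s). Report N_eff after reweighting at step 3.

N_eff = 6.0000

step 1: w=[0.0074, 0.1863, 0.3681, 0.4088, 0.0294, 0.0000]  mean=-1.2362  Neff=2.9569  idx=[1, 1, 2, 2, 3, 3]
step 2: w=[0.0024, 0.0024, 0.0180, 0.0180, 0.4796, 0.4796]  mean=-0.4117  Neff=2.1707  idx=[4, 4, 4, 5, 5, 5]
step 3: w=[0.1667, 0.1667, 0.1667, 0.1667, 0.1667, 0.1667]  mean=-0.3500  Neff=6.0000  idx=[0, 1, 2, 3, 4, 5]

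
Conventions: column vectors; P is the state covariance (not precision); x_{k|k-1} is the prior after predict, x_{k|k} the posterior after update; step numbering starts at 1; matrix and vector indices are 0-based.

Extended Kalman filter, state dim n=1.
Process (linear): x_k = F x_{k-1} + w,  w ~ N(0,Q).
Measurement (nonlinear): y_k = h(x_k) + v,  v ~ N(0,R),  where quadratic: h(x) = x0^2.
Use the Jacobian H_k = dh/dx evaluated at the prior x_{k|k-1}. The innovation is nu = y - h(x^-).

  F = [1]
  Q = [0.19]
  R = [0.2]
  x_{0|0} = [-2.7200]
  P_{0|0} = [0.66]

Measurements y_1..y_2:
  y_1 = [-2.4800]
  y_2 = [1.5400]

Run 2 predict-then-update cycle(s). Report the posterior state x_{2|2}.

step 1: x^-=[-2.7200]  P^-=[0.8500]  H_jac=[-5.4400]  S=[25.3546]  K=[-0.1824]  nu=[-9.8784]  x^+=[-0.9184]  P^+=[0.0067]
step 2: x^-=[-0.9184]  P^-=[0.1967]  H_jac=[-1.8369]  S=[0.8637]  K=[-0.4183]  nu=[0.6965]  x^+=[-1.2098]  P^+=[0.0455]

x_post = [-1.2098]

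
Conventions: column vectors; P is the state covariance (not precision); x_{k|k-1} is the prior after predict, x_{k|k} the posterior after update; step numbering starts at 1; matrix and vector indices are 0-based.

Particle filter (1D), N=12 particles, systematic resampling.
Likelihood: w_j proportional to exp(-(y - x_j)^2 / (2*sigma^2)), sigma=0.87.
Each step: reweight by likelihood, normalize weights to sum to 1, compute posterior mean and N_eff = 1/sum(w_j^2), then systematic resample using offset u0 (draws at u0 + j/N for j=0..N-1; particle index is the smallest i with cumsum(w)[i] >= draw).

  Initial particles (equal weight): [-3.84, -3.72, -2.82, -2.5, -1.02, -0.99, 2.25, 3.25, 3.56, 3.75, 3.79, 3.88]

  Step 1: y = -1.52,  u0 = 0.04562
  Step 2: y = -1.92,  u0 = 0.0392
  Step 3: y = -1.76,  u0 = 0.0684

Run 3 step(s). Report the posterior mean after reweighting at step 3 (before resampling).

post_mean = -1.6231

step 1: w=[0.0110, 0.0157, 0.1257, 0.2035, 0.3254, 0.3188, 0.0000, 0.0000, 0.0000, 0.0000, 0.0000, 0.0000]  mean=-1.6110  Neff=3.7728  idx=[2, 2, 3, 3, 4, 4, 4, 4, 5, 5, 5, 5]
step 2: w=[0.0794, 0.0794, 0.1086, 0.1086, 0.0794, 0.0794, 0.0794, 0.0794, 0.0766, 0.0766, 0.0766, 0.0766]  mean=-1.6181  Neff=11.7809  idx=[0, 1, 2, 3, 3, 5, 6, 7, 8, 9, 10, 11]
step 3: w=[0.0608, 0.0608, 0.0889, 0.0889, 0.0889, 0.0889, 0.0889, 0.0889, 0.0863, 0.0863, 0.0863, 0.0863]  mean=-1.6231  Neff=11.8242  idx=[1, 2, 3, 4, 5, 6, 7, 7, 8, 9, 10, 11]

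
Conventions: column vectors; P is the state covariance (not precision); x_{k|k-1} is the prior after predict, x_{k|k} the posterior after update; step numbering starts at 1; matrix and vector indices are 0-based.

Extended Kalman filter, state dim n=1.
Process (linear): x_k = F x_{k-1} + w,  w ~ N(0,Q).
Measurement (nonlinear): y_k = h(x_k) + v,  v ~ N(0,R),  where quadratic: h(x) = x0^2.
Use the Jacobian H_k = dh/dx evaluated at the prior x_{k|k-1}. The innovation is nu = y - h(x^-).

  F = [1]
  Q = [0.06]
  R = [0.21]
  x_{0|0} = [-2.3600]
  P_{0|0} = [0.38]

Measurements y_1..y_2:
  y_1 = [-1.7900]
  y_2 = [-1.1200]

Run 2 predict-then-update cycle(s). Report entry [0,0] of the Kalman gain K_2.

K[0,0] = -0.2868

step 1: x^-=[-2.3600]  P^-=[0.4400]  H_jac=[-4.7200]  S=[10.0125]  K=[-0.2074]  nu=[-7.3596]  x^+=[-0.8335]  P^+=[0.0092]
step 2: x^-=[-0.8335]  P^-=[0.0692]  H_jac=[-1.6669]  S=[0.4024]  K=[-0.2868]  nu=[-1.8147]  x^+=[-0.3130]  P^+=[0.0361]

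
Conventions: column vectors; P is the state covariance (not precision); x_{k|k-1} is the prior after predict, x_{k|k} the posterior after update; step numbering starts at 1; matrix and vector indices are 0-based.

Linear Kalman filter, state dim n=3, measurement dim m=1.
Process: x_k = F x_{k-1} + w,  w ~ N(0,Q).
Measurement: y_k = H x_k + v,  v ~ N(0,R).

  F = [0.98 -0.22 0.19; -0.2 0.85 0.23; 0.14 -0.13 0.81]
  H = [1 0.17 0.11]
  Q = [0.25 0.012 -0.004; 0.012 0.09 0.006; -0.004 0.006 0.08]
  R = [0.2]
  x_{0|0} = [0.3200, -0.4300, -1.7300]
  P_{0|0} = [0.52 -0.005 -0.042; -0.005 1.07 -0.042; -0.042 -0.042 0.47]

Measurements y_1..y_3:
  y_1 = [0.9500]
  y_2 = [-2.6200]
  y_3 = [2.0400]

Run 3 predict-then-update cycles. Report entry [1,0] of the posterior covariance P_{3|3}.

P_post[1,0] = -0.1623

step 1: x^-=[0.0795, -0.8274, -1.3006]  P^-=[0.8082 -0.2864 0.1451; -0.2864 0.8979 -0.0622; 0.1451 -0.0622 0.4161]  S=[0.9714]  K=[0.7983; -0.1447; 0.1857]  nu=[1.1542]  x^+=[1.0009, -0.9944, -1.0863]  P^+=[0.1891 -0.1742 0.0012; -0.1742 0.8775 -0.0361; 0.0012 -0.0361 0.3827]
step 2: x^-=[0.9933, -1.2953, -0.6105]  P^-=[0.5665 -0.3290 0.1418; -0.3290 0.7968 -0.0741; 0.1418 -0.0741 0.3638]  S=[0.7105]  K=[0.7406; -0.2838; 0.2381]  nu=[-3.3259]  x^+=[-1.4698, -0.3513, -1.4025]  P^+=[0.1768 -0.1796 0.0165; -0.1796 0.7396 -0.0261; 0.0165 -0.0261 0.3235]
step 3: x^-=[-1.6296, -0.3272, -1.2961]  P^-=[0.5531 -0.3042 0.1384; -0.3042 0.6979 -0.0658; 0.1384 -0.0658 0.3240]  S=[0.7018]  K=[0.7362; -0.2747; 0.2321]  nu=[3.8678]  x^+=[1.2177, -1.3896, -0.3983]  P^+=[0.1728 -0.1623 0.0185; -0.1623 0.6449 -0.0210; 0.0185 -0.0210 0.2862]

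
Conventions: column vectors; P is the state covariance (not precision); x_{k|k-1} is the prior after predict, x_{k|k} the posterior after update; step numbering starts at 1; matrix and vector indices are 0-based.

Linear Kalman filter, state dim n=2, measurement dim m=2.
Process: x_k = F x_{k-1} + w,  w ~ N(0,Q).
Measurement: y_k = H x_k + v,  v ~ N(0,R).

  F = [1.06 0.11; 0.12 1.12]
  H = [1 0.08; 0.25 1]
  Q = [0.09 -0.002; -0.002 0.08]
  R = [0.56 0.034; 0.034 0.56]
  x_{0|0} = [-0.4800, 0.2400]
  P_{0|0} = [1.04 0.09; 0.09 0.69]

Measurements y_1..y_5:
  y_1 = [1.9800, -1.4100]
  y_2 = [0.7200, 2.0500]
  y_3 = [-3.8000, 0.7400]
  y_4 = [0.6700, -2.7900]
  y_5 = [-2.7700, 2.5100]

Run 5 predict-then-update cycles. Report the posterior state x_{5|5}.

x_post = [-1.1199, 0.5257]

step 1: x^-=[-0.4824, 0.2112]  P^-=[1.2879 0.3233; 0.3233 0.9847]  S=[1.9059 0.7645; 0.7645 1.7869]  K=[0.6572 0.0799; -0.0341 0.6109]  nu=[2.4455, -1.5006]  x^+=[1.0049, -0.7889]  P^+=[0.3729 -0.0261; -0.0261 0.3475]
step 2: x^-=[0.9785, -0.7629]  P^-=[0.5071 0.0569; 0.0569 0.5142]  S=[1.0795 0.2599; 0.2599 1.1344]  K=[0.4604 0.0564; -0.0226 0.4710]  nu=[-0.1974, 2.5683]  x^+=[1.0325, 0.4513]  P^+=[0.2612 -0.0180; -0.0180 0.2675]
step 3: x^-=[1.1441, 0.6293]  P^-=[0.3825 0.0425; 0.0425 0.4145]  S=[0.9519 0.2061; 0.2061 1.0197]  K=[0.3932 0.0560; -0.0113 0.4192]  nu=[-4.9944, -0.1754]  x^+=[-0.8298, 0.6122]  P^+=[0.2230 -0.0110; -0.0110 0.2371]
step 4: x^-=[-0.8122, 0.5861]  P^-=[0.3409 0.0423; 0.0423 0.3777]  S=[0.9101 0.1926; 0.1926 0.9802]  K=[0.3660 0.0582; -0.0043 0.3970]  nu=[1.4353, -3.1730]  x^+=[-0.4717, -0.6797]  P^+=[0.2075 -0.0068; -0.0068 0.2239]
step 5: x^-=[-0.5747, -0.8179]  P^-=[0.3242 0.0438; 0.0438 0.3620]  S=[0.8935 0.1887; 0.1887 0.9641]  K=[0.3541 0.0602; -0.0003 0.3869]  nu=[-2.1298, 3.4716]  x^+=[-1.1199, 0.5257]  P^+=[0.2007 -0.0044; -0.0044 0.2177]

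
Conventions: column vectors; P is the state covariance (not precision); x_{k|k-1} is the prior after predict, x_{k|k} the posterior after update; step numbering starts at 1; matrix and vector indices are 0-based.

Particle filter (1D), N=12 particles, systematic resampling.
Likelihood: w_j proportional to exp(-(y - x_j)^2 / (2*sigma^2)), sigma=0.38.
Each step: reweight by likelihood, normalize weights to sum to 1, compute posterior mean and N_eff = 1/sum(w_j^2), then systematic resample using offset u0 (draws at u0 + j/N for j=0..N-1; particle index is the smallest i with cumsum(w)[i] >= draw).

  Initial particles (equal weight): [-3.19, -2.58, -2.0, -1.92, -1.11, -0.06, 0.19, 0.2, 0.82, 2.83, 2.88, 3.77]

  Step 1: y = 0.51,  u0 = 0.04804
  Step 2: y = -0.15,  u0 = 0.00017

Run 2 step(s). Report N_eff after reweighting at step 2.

N_eff = 8.1414

step 1: w=[0.0000, 0.0000, 0.0000, 0.0000, 0.0000, 0.1320, 0.2851, 0.2914, 0.2914, 0.0000, 0.0000, 0.0000]  mean=0.3435  Neff=3.7233  idx=[5, 5, 6, 6, 6, 7, 7, 7, 8, 8, 8, 8]
step 2: w=[0.1601, 0.1601, 0.1104, 0.1104, 0.1104, 0.1078, 0.1078, 0.1078, 0.0063, 0.0063, 0.0063, 0.0063]  mean=0.1291  Neff=8.1414  idx=[0, 0, 1, 1, 2, 2, 3, 4, 5, 5, 6, 7]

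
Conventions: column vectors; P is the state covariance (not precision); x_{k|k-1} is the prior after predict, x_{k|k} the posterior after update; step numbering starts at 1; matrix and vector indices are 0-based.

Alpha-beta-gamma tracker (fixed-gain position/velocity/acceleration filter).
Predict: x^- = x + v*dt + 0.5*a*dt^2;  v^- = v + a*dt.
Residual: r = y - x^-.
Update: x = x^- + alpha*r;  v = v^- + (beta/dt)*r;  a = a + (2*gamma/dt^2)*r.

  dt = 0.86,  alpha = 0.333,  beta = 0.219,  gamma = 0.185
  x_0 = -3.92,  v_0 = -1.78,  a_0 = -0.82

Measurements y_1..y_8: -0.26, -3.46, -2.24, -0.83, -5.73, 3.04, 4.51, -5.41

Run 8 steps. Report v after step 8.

v_post = -4.9805

step 1: x_pred=-5.7540  r=5.4940  x^+=-3.9245  v^+=-1.0861  a^+=1.9285
step 2: x_pred=-4.1454  r=0.6854  x^+=-3.9172  v^+=0.7469  a^+=2.2714
step 3: x_pred=-2.4349  r=0.1949  x^+=-2.3700  v^+=2.7500  a^+=2.3689
step 4: x_pred=0.8710  r=-1.7010  x^+=0.3046  v^+=4.3540  a^+=1.5179
step 5: x_pred=4.6104  r=-10.3404  x^+=1.1670  v^+=3.0263  a^+=-3.6551
step 6: x_pred=2.4180  r=0.6220  x^+=2.6251  v^+=0.0413  a^+=-3.3439
step 7: x_pred=1.4241  r=3.0859  x^+=2.4517  v^+=-2.0486  a^+=-1.8001
step 8: x_pred=0.0242  r=-5.4342  x^+=-1.7854  v^+=-4.9805  a^+=-4.5187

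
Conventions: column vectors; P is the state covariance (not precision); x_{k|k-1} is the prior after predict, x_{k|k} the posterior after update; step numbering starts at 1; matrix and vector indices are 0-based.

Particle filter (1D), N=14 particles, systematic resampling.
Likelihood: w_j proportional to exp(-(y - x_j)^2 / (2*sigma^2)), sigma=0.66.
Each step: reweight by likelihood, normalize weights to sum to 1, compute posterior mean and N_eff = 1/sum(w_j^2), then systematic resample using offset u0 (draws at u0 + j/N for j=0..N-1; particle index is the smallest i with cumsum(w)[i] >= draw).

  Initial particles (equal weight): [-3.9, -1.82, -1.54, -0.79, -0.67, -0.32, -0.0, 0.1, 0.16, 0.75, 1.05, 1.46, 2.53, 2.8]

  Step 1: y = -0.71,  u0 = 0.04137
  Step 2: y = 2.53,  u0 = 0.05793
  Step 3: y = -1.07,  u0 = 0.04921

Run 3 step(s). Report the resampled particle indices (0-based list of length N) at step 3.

step 1: w=[0.0000, 0.0477, 0.0890, 0.1947, 0.1958, 0.1647, 0.1100, 0.0924, 0.0823, 0.0170, 0.0056, 0.0009, 0.0000, 0.0000]  mean=-0.5192  Neff=7.0773  idx=[1, 2, 3, 3, 3, 4, 4, 5, 5, 5, 6, 7, 8, 8]
step 2: w=[0.0000, 0.0000, 0.0006, 0.0006, 0.0006, 0.0015, 0.0015, 0.0170, 0.0170, 0.0170, 0.1228, 0.2171, 0.3021, 0.3021]  mean=0.0986  Neff=4.0715  idx=[10, 10, 11, 11, 11, 12, 12, 12, 12, 13, 13, 13, 13, 13]
step 3: w=[0.0979, 0.0979, 0.0757, 0.0757, 0.0757, 0.0641, 0.0641, 0.0641, 0.0641, 0.0641, 0.0641, 0.0641, 0.0641, 0.0641]  mean=0.1151  Neff=13.6319  idx=[0, 1, 1, 2, 3, 4, 5, 6, 8, 9, 10, 11, 12, 13]

resampled_idx = [0, 1, 1, 2, 3, 4, 5, 6, 8, 9, 10, 11, 12, 13]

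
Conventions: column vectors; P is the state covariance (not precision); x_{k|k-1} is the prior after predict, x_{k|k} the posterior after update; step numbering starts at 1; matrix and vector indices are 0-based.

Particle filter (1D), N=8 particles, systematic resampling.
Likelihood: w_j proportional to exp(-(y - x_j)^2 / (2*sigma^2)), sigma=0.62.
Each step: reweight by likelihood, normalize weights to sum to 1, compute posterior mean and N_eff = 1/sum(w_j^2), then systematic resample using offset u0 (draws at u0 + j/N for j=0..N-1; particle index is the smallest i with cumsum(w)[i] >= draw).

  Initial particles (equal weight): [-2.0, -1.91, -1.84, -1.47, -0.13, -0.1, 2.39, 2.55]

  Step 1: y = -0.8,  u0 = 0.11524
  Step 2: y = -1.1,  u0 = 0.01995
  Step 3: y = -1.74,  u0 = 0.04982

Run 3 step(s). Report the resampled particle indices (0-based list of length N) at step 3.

resampled_idx = [0, 1, 1, 2, 3, 4, 4, 5]

step 1: w=[0.0685, 0.0897, 0.1091, 0.2485, 0.2485, 0.2356, 0.0000, 0.0000]  mean=-0.9304  Neff=4.9094  idx=[1, 2, 3, 3, 4, 4, 5, 5]
step 2: w=[0.1144, 0.1318, 0.2248, 0.2248, 0.0790, 0.0790, 0.0731, 0.0731]  mean=-1.1570  Neff=6.4649  idx=[0, 1, 2, 2, 3, 3, 4, 6]
step 3: w=[0.1704, 0.1746, 0.1609, 0.1609, 0.1609, 0.1609, 0.0061, 0.0054]  mean=-1.5941  Neff=6.1299  idx=[0, 1, 1, 2, 3, 4, 4, 5]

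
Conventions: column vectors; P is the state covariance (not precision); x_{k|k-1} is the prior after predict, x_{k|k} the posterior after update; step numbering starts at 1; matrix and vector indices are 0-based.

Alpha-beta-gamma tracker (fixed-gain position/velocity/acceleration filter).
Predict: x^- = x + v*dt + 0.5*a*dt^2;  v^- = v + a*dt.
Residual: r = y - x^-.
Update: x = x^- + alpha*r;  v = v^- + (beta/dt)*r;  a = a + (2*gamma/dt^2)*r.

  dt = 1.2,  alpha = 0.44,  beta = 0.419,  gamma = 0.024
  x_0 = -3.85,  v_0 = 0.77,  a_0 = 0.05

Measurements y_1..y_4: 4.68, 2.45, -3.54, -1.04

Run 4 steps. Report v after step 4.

step 1: x_pred=-2.8900  r=7.5700  x^+=0.4408  v^+=3.4732  a^+=0.3023
step 2: x_pred=4.8263  r=-2.3763  x^+=3.7807  v^+=3.0063  a^+=0.2231
step 3: x_pred=7.5489  r=-11.0889  x^+=2.6698  v^+=-0.5979  a^+=-0.1465
step 4: x_pred=1.8469  r=-2.8869  x^+=0.5766  v^+=-1.7817  a^+=-0.2427

v_post = -1.7817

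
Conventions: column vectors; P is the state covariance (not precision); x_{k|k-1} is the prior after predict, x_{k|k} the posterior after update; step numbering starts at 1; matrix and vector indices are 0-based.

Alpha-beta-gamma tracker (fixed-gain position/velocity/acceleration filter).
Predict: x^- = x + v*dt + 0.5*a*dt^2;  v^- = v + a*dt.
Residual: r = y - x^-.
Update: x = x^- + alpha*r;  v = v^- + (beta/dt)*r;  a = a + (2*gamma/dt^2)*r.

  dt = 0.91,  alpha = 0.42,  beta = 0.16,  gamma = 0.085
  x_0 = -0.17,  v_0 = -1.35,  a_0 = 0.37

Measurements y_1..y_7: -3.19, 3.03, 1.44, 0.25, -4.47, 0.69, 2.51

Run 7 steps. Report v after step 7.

step 1: x_pred=-1.2453  r=-1.9447  x^+=-2.0621  v^+=-1.3552  a^+=-0.0292
step 2: x_pred=-3.3074  r=6.3374  x^+=-0.6457  v^+=-0.2675  a^+=1.2718
step 3: x_pred=-0.3626  r=1.8026  x^+=0.3945  v^+=1.2067  a^+=1.6418
step 4: x_pred=2.1724  r=-1.9224  x^+=1.3650  v^+=2.3628  a^+=1.2472
step 5: x_pred=4.0315  r=-8.5015  x^+=0.4609  v^+=2.0029  a^+=-0.4981
step 6: x_pred=2.0773  r=-1.3873  x^+=1.4946  v^+=1.3058  a^+=-0.7829
step 7: x_pred=2.3587  r=0.1513  x^+=2.4223  v^+=0.6199  a^+=-0.7518

v_post = 0.6199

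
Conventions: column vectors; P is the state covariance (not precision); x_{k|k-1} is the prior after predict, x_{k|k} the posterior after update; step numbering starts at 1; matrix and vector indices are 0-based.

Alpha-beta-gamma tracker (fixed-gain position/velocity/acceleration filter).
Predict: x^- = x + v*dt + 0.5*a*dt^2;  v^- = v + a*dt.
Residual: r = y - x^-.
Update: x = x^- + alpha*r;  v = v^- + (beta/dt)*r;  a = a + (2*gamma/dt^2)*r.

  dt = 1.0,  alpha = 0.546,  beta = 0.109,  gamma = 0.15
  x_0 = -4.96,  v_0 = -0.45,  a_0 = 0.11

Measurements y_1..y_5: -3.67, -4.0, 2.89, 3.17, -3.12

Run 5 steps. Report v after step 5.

step 1: x_pred=-5.3550  r=1.6850  x^+=-4.4350  v^+=-0.1563  a^+=0.6155
step 2: x_pred=-4.2836  r=0.2836  x^+=-4.1287  v^+=0.4901  a^+=0.7006
step 3: x_pred=-3.2884  r=6.1784  x^+=0.0850  v^+=1.8641  a^+=2.5541
step 4: x_pred=3.2261  r=-0.0561  x^+=3.1955  v^+=4.4121  a^+=2.5372
step 5: x_pred=8.8762  r=-11.9962  x^+=2.3263  v^+=5.6417  a^+=-1.0616

v_post = 5.6417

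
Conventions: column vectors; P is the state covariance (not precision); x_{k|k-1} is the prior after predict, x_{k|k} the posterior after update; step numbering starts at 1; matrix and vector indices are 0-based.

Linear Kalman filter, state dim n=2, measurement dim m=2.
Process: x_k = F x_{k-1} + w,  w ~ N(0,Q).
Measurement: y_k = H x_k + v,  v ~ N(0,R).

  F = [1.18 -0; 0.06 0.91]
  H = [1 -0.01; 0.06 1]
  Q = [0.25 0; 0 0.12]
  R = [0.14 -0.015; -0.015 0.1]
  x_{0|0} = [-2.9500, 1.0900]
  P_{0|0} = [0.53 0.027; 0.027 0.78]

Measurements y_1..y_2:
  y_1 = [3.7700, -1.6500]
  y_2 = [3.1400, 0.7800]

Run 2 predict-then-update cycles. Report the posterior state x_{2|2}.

x_post = [3.2571, 0.0102]

step 1: x^-=[-3.4810, 0.8149]  P^-=[0.9880 0.0665; 0.0665 0.7708]  S=[1.1267 0.1030; 0.1030 0.8823]  K=[0.8725 0.0407; -0.0284 0.8814]  nu=[7.2591, -2.2560]  x^+=[2.7612, -1.3799]  P^+=[0.1214 -0.0163; -0.0163 0.0895]
step 2: x^-=[3.2582, -1.0901]  P^-=[0.4190 -0.0089; -0.0089 0.1928]  S=[0.5592 -0.0007; -0.0007 0.2932]  K=[0.7495 0.0571; -0.0186 0.6556]  nu=[-0.1291, 1.6746]  x^+=[3.2571, 0.0102]  P^+=[0.1040 -0.0118; -0.0118 0.0665]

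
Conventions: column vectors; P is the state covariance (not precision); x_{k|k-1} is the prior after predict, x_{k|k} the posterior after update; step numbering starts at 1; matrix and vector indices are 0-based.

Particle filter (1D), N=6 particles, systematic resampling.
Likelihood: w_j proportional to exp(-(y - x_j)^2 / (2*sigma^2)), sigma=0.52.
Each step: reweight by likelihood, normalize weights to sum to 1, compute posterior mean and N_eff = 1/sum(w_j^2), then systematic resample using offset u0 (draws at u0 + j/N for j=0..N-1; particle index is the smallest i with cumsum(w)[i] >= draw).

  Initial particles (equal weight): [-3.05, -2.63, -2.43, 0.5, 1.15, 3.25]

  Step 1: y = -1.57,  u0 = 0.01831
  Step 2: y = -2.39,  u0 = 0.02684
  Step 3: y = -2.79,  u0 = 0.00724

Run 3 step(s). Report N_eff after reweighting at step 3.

N_eff = 5.9541

step 1: w=[0.0438, 0.3149, 0.6404, 0.0009, 0.0000, 0.0000]  mean=-2.5174  Neff=1.9561  idx=[0, 1, 1, 2, 2, 2]
step 2: w=[0.0853, 0.1717, 0.1717, 0.1904, 0.1904, 0.1904]  mean=-2.5516  Neff=5.7135  idx=[0, 1, 2, 3, 4, 5]
step 3: w=[0.1713, 0.1852, 0.1852, 0.1528, 0.1528, 0.1528]  mean=-2.6103  Neff=5.9541  idx=[0, 1, 1, 2, 3, 4]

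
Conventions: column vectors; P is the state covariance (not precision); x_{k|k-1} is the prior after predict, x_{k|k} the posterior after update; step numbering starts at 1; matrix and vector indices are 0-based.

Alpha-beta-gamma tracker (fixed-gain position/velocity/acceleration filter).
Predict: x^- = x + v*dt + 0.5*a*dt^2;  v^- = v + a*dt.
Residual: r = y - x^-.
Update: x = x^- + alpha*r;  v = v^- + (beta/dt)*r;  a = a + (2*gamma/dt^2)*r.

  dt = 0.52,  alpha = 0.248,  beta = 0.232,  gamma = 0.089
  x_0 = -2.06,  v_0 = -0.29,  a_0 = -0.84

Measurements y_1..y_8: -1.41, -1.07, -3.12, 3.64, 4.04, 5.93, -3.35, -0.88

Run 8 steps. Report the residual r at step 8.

step 1: x_pred=-2.3244  r=0.9144  x^+=-2.0976  v^+=-0.3189  a^+=-0.2381
step 2: x_pred=-2.2956  r=1.2256  x^+=-1.9916  v^+=0.1041  a^+=0.5687
step 3: x_pred=-1.8606  r=-1.2594  x^+=-2.1729  v^+=-0.1620  a^+=-0.2603
step 4: x_pred=-2.2924  r=5.9324  x^+=-0.8211  v^+=2.3494  a^+=3.6449
step 5: x_pred=0.8933  r=3.1467  x^+=1.6737  v^+=5.6486  a^+=5.7163
step 6: x_pred=5.3838  r=0.5462  x^+=5.5193  v^+=8.8647  a^+=6.0758
step 7: x_pred=10.9504  r=-14.3004  x^+=7.4039  v^+=5.6440  a^+=-3.3379
step 8: x_pred=9.8875  r=-10.7675  x^+=7.2171  v^+=-0.8956  a^+=-10.4259

resid = -10.7675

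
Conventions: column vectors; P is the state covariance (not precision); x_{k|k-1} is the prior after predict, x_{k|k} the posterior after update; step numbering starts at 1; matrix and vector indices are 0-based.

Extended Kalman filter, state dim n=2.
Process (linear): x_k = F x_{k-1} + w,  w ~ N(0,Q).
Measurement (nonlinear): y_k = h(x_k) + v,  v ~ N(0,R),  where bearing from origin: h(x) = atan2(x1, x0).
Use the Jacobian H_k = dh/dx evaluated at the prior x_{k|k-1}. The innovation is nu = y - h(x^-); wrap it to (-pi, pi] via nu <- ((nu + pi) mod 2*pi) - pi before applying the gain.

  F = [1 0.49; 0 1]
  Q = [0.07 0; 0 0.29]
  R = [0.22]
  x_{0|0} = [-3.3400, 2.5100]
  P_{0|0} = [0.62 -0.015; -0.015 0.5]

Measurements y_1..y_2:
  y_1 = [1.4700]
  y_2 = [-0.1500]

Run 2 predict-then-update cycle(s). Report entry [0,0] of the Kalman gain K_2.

step 1: x^-=[-2.1101, 2.5100]  P^-=[0.7954 0.2300; 0.2300 0.7900]  H_jac=[-0.2334 -0.1962]  S=[0.3148]  K=[-0.7331; -0.6630]  nu=[-0.7999]  x^+=[-1.5238, 3.0403]  P^+=[0.6262 0.0770; 0.0770 0.6516]
step 2: x^-=[-0.0340, 3.0403]  P^-=[0.9281 0.3963; 0.3963 0.9416]  H_jac=[-0.3289 -0.0037]  S=[0.3214]  K=[-0.9543; -0.4164]  nu=[-1.7320]  x^+=[1.6189, 3.7614]  P^+=[0.6354 0.2686; 0.2686 0.8859]

K[0,0] = -0.9543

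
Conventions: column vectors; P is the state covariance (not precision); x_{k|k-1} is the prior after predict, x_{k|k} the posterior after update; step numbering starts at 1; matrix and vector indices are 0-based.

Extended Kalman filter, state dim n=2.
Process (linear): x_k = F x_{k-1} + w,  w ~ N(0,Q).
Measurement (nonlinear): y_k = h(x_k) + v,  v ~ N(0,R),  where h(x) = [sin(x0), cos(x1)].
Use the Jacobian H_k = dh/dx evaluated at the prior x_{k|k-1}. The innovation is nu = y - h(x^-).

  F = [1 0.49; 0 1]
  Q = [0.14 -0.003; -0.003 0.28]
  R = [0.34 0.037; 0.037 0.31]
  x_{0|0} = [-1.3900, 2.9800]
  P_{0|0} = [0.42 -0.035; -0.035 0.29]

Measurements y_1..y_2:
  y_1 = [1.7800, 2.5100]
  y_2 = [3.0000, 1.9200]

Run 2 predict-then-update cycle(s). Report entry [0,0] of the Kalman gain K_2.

K[0,0] = -0.3583

step 1: x^-=[0.0702, 2.9800]  P^-=[0.5953 0.1041; 0.1041 0.5700]  H_jac=[0.9975 0.0000; 0.0000 -0.1609]  S=[0.9324 0.0203; 0.0203 0.3248]  K=[0.6389 -0.0915; 0.1177 -0.2897]  nu=[1.7099, 3.4970]  x^+=[0.8427, 2.1680]  P^+=[0.2144 0.0294; 0.0294 0.5312]
step 2: x^-=[1.9050, 2.1680]  P^-=[0.5107 0.2867; 0.2867 0.8112]  H_jac=[-0.3280 0.0000; 0.0000 -0.8269]  S=[0.3949 0.1148; 0.1148 0.8647]  K=[-0.3583 -0.2266; -0.0132 -0.7740]  nu=[2.0553, 2.4823]  x^+=[0.6061, 0.2195]  P^+=[0.3970 0.1010; 0.1010 0.2908]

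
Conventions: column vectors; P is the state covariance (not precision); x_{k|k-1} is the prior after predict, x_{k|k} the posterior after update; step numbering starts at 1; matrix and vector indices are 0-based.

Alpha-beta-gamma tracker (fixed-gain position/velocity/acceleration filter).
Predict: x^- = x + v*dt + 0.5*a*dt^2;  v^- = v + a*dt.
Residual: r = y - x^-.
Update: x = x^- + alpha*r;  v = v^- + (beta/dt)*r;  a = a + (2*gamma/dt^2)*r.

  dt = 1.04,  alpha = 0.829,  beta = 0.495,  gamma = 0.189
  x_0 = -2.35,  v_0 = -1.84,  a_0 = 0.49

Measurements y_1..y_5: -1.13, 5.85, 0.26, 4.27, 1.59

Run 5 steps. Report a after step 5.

step 1: x_pred=-3.9986  r=2.8686  x^+=-1.6205  v^+=0.0349  a^+=1.4925
step 2: x_pred=-0.7770  r=6.6270  x^+=4.7168  v^+=4.7414  a^+=3.8086
step 3: x_pred=11.7075  r=-11.4475  x^+=2.2175  v^+=3.2537  a^+=-0.1921
step 4: x_pred=5.4975  r=-1.2275  x^+=4.4799  v^+=2.4697  a^+=-0.6211
step 5: x_pred=6.7124  r=-5.1224  x^+=2.4659  v^+=-0.6144  a^+=-2.4113

a_post = -2.4113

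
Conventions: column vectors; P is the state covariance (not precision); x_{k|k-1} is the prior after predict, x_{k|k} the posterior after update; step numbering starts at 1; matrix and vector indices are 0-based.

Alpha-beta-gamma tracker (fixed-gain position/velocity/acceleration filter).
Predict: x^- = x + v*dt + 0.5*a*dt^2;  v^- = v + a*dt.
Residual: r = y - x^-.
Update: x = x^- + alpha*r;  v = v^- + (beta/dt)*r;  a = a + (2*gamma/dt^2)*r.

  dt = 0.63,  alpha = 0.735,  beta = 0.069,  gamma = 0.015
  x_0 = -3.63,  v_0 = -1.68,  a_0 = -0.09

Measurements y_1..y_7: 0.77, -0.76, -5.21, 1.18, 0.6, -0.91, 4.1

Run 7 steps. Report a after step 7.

a_post = 0.8395

step 1: x_pred=-4.7063  r=5.4763  x^+=-0.6812  v^+=-1.1369  a^+=0.3239
step 2: x_pred=-1.3332  r=0.5732  x^+=-0.9119  v^+=-0.8701  a^+=0.3673
step 3: x_pred=-1.3872  r=-3.8228  x^+=-4.1969  v^+=-1.0574  a^+=0.0783
step 4: x_pred=-4.8476  r=6.0276  x^+=-0.4173  v^+=-0.3479  a^+=0.5339
step 5: x_pred=-0.5305  r=1.1305  x^+=0.3004  v^+=0.1123  a^+=0.6193
step 6: x_pred=0.4941  r=-1.4041  x^+=-0.5379  v^+=0.3487  a^+=0.5132
step 7: x_pred=-0.2164  r=4.3164  x^+=2.9562  v^+=1.1448  a^+=0.8395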